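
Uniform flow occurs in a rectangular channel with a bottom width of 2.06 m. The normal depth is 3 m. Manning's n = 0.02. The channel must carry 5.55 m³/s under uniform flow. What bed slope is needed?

Flow area A = b·y = 2.06 × 3 = 6.18 m². Wetted perimeter P = b + 2y = 2.06 + 2×3 = 8.06 m.
Hydraulic radius R = A/P = 6.18/8.06 = 0.7667 m.
From Manning's equation, S = [nQ / (1 A R^(2/3))]² = [0.02 × 5.55 / (1 × 6.18 × 0.7667^(2/3))]² = 0.00046.

S = 0.00046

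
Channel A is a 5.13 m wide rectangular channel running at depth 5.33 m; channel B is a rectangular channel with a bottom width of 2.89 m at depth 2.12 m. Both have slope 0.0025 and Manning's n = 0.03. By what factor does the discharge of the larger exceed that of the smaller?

Channel A: Flow area A = b·y = 5.13 × 5.33 = 27.34 m². Wetted perimeter P = b + 2y = 5.13 + 2×5.33 = 15.79 m. Hydraulic radius R = A/P = 27.34/15.79 = 1.732 m. Q_A = (1/0.03)·27.34·1.732^(2/3)·√0.0025 = 65.72 m³/s.
Channel B: Flow area A = b·y = 2.89 × 2.12 = 6.127 m². Wetted perimeter P = b + 2y = 2.89 + 2×2.12 = 7.13 m. Hydraulic radius R = A/P = 6.127/7.13 = 0.8593 m. Q_B = (1/0.03)·6.127·0.8593^(2/3)·√0.0025 = 9.23 m³/s.
The larger discharge is 65.72 m³/s and the smaller is 9.23 m³/s; the ratio is 7.12.

7.12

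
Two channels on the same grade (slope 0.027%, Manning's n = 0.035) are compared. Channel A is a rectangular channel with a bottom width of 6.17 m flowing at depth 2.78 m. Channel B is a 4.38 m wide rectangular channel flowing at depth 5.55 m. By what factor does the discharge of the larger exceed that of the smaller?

1.49

Channel A: Flow area A = b·y = 6.17 × 2.78 = 17.15 m². Wetted perimeter P = b + 2y = 6.17 + 2×2.78 = 11.73 m. Hydraulic radius R = A/P = 17.15/11.73 = 1.462 m. Q_A = (1/0.035)·17.15·1.462^(2/3)·√0.00027 = 10.37 m³/s.
Channel B: Flow area A = b·y = 4.38 × 5.55 = 24.31 m². Wetted perimeter P = b + 2y = 4.38 + 2×5.55 = 15.48 m. Hydraulic radius R = A/P = 24.31/15.48 = 1.57 m. Q_B = (1/0.035)·24.31·1.57^(2/3)·√0.00027 = 15.42 m³/s.
The larger discharge is 15.42 m³/s and the smaller is 10.37 m³/s; the ratio is 1.49.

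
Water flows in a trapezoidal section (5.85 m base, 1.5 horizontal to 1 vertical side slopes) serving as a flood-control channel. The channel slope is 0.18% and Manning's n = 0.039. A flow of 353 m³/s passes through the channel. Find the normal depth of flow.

y_n = 7.57 m

Manning's equation rearranged: A R^(2/3) = nQ / (1·√S) = 0.039 × 353 / (√0.0018) = 324.5.
Try y = 5.68 m: A R^(2/3) = 173.5 — short.
Try y = 8.48 m: A R^(2/3) = 417.9 — over.
Try y = 7.57 m: A R^(2/3) = 324.3 — matches.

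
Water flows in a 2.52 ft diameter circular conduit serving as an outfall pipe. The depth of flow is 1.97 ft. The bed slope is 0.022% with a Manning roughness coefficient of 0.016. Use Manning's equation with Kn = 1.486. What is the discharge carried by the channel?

For a circular section of diameter D = 2.52 ft at depth y = 1.97 ft, the central angle is θ = 2 arccos(1 − 2y/D) = 4.339 rad. Then A = (D²/8)(θ − sin θ) = 4.183 ft² and P = Dθ/2 = 5.467 ft.
Hydraulic radius R = A/P = 4.183/5.467 = 0.7652 ft.
Manning's equation: Q = (1.486/n) A R^(2/3) S^(1/2) = (1.486/0.016) × 4.183 × 0.7652^(2/3) × 0.00022^(1/2) = 4.82 ft³/s.

Q = 4.82 ft³/s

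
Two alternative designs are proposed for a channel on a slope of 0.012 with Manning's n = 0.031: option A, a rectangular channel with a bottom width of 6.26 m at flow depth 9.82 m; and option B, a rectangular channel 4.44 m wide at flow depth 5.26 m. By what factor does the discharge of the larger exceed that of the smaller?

Channel A: Flow area A = b·y = 6.26 × 9.82 = 61.47 m². Wetted perimeter P = b + 2y = 6.26 + 2×9.82 = 25.9 m. Hydraulic radius R = A/P = 61.47/25.9 = 2.373 m. Q_A = (1/0.031)·61.47·2.373^(2/3)·√0.012 = 386.5 m³/s.
Channel B: Flow area A = b·y = 4.44 × 5.26 = 23.35 m². Wetted perimeter P = b + 2y = 4.44 + 2×5.26 = 14.96 m. Hydraulic radius R = A/P = 23.35/14.96 = 1.561 m. Q_B = (1/0.031)·23.35·1.561^(2/3)·√0.012 = 111.1 m³/s.
The larger discharge is 386.5 m³/s and the smaller is 111.1 m³/s; the ratio is 3.48.

3.48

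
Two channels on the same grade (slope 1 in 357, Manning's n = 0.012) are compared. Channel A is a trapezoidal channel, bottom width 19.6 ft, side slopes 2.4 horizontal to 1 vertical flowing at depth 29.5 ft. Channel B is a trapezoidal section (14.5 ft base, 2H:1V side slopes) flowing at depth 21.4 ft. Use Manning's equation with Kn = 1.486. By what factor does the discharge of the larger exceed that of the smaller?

Channel A: With bottom width b = 19.6 ft and side slope z = 2.4: A = (b + zy)y = (19.6 + 2.4×29.5)×29.5 = 2667 ft²; P = b + 2y√(1+z²) = 19.6 + 2×29.5×2.6 = 173 ft. Hydraulic radius R = A/P = 2667/173 = 15.42 ft. Q_A = (1.486/0.012)·2667·15.42^(2/3)·√0.002801 = 108300 ft³/s.
Channel B: With bottom width b = 14.5 ft and side slope z = 2: A = (b + zy)y = (14.5 + 2×21.4)×21.4 = 1226 ft²; P = b + 2y√(1+z²) = 14.5 + 2×21.4×2.236 = 110.2 ft. Hydraulic radius R = A/P = 1226/110.2 = 11.13 ft. Q_B = (1.486/0.012)·1226·11.13^(2/3)·√0.002801 = 40050 ft³/s.
The larger discharge is 108300 ft³/s and the smaller is 40050 ft³/s; the ratio is 2.7.

2.7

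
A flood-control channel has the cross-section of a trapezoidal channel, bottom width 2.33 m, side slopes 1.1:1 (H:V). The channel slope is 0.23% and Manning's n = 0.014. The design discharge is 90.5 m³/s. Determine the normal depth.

Manning's equation rearranged: A R^(2/3) = nQ / (1·√S) = 0.014 × 90.5 / (√0.0023) = 26.42.
Trying y = 2.4 m: A R^(2/3) = 13.92 — low.
Trying y = 3.26 m: A R^(2/3) = 26.43 — matches.

y_n = 3.26 m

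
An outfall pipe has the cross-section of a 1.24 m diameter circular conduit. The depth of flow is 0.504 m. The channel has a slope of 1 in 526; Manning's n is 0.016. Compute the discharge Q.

Q = 0.523 m³/s

For a circular section of diameter D = 1.24 m at depth y = 0.504 m, the central angle is θ = 2 arccos(1 − 2y/D) = 2.765 rad. Then A = (D²/8)(θ − sin θ) = 0.4608 m² and P = Dθ/2 = 1.714 m.
Hydraulic radius R = A/P = 0.4608/1.714 = 0.2688 m.
Manning's equation: Q = (1/n) A R^(2/3) S^(1/2) = (1/0.016) × 0.4608 × 0.2688^(2/3) × 0.001901^(1/2) = 0.523 m³/s.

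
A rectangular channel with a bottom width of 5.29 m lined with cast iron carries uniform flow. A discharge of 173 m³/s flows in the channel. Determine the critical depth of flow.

y_c = 4.78 m

For a rectangular channel, critical depth y_c = (q²/g)^(1/3) where q = Q/b = 173/5.29 = 32.7 m²/s.
So y_c = (32.7²/9.81)^(1/3) = 4.78 m.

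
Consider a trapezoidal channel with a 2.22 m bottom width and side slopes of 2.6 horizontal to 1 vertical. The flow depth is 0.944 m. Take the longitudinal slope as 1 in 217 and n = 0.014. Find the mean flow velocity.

V = 3.41 m/s

With bottom width b = 2.22 m and side slope z = 2.6: A = (b + zy)y = (2.22 + 2.6×0.944)×0.944 = 4.413 m²; P = b + 2y√(1+z²) = 2.22 + 2×0.944×2.786 = 7.479 m.
Hydraulic radius R = A/P = 4.413/7.479 = 0.59 m.
From Manning's equation, V = (1/n) R^(2/3) S^(1/2) = (1/0.014) × 0.59^(2/3) × 0.004608^(1/2) = 3.41 m/s.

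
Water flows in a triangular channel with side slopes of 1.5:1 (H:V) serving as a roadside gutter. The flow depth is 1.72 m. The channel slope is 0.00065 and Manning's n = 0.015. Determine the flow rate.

Q = 6.03 m³/s

For a triangular section with side slope z = 1.5: A = zy² = 1.5×1.72² = 4.438 m²; P = 2y√(1+z²) = 2×1.72×1.803 = 6.202 m.
Hydraulic radius R = A/P = 4.438/6.202 = 0.7156 m.
Manning's equation: Q = (1/n) A R^(2/3) S^(1/2) = (1/0.015) × 4.438 × 0.7156^(2/3) × 0.00065^(1/2) = 6.03 m³/s.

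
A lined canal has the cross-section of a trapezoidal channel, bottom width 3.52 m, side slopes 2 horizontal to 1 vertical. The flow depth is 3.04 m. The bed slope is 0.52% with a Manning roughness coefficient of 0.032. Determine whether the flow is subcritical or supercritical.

With bottom width b = 3.52 m and side slope z = 2: A = (b + zy)y = (3.52 + 2×3.04)×3.04 = 29.18 m²; P = b + 2y√(1+z²) = 3.52 + 2×3.04×2.236 = 17.12 m.
Hydraulic radius R = A/P = 29.18/17.12 = 1.705 m.
V = (1/n) R^(2/3) √S = (1/0.032) × 1.705^(2/3) × √0.0052 = 3.216 m/s. Hydraulic depth D_h = A/T = 29.18/15.68 = 1.861 m.
Froude number Fr = V/√(g·D_h) = 3.216/√(9.81×1.861) = 0.753, which is less than 1, so the flow is subcritical.

subcritical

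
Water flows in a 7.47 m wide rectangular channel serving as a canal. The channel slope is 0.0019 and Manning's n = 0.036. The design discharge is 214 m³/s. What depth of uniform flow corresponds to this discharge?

y_n = 11.8 m

Manning's equation rearranged: A R^(2/3) = nQ / (1·√S) = 0.036 × 214 / (√0.0019) = 176.7.
Try y = 8.23 m: A R^(2/3) = 115.3 — low.
Try y = 13.7 m: A R^(2/3) = 209.8 — high.
Try y = 11.8 m: A R^(2/3) = 176.6 — close enough.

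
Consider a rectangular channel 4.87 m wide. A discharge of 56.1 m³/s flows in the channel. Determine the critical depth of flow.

y_c = 2.38 m

For a rectangular channel, critical depth y_c = (q²/g)^(1/3) where q = Q/b = 56.1/4.87 = 11.52 m²/s.
So y_c = (11.52²/9.81)^(1/3) = 2.38 m.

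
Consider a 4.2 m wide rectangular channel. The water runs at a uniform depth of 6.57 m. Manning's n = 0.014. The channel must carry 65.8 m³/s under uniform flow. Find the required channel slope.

S = 0.0006

Flow area A = b·y = 4.2 × 6.57 = 27.59 m². Wetted perimeter P = b + 2y = 4.2 + 2×6.57 = 17.34 m.
Hydraulic radius R = A/P = 27.59/17.34 = 1.591 m.
From Manning's equation, S = [nQ / (1 A R^(2/3))]² = [0.014 × 65.8 / (1 × 27.59 × 1.591^(2/3))]² = 0.0006.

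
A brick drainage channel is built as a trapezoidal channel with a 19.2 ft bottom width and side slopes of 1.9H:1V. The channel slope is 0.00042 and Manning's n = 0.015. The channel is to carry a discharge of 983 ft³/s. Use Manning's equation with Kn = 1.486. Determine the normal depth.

Manning's equation rearranged: A R^(2/3) = nQ / (1.486·√S) = 0.015 × 983 / (1.486 × √0.00042) = 484.2.
At y = 5.1 ft: A R^(2/3) = 345.1 — short.
At y = 7.66 ft: A R^(2/3) = 752.3 — over.
At y = 6.1 ft: A R^(2/3) = 484.1 — ≈ 484.2.

y_n = 6.1 ft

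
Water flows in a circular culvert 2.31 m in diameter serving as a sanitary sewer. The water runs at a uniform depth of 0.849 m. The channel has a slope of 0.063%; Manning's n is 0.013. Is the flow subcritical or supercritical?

For a circular section of diameter D = 2.31 m at depth y = 0.849 m, the central angle is θ = 2 arccos(1 − 2y/D) = 2.605 rad. Then A = (D²/8)(θ − sin θ) = 1.397 m² and P = Dθ/2 = 3.009 m.
Hydraulic radius R = A/P = 1.397/3.009 = 0.4642 m.
V = (1/n) R^(2/3) √S = (1/0.013) × 0.4642^(2/3) × √0.00063 = 1.158 m/s. Hydraulic depth D_h = A/T = 1.397/2.227 = 0.6272 m.
Froude number Fr = V/√(g·D_h) = 1.158/√(9.81×0.6272) = 0.467, which is less than 1, so the flow is subcritical.

subcritical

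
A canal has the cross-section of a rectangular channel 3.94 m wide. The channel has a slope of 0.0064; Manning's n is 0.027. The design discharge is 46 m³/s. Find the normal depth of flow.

y_n = 3.4 m

Manning's equation rearranged: A R^(2/3) = nQ / (1·√S) = 0.027 × 46 / (√0.0064) = 15.53.
Try y = 4.3 m: A R^(2/3) = 20.71 — too large.
Try y = 2.79 m: A R^(2/3) = 12.1 — too small.
Try y = 3.4 m: A R^(2/3) = 15.52 — matches.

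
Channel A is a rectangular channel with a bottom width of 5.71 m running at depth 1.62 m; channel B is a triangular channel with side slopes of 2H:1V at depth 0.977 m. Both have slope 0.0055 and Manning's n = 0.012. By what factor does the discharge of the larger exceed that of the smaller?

8.6

Channel A: Flow area A = b·y = 5.71 × 1.62 = 9.25 m². Wetted perimeter P = b + 2y = 5.71 + 2×1.62 = 8.95 m. Hydraulic radius R = A/P = 9.25/8.95 = 1.034 m. Q_A = (1/0.012)·9.25·1.034^(2/3)·√0.0055 = 58.44 m³/s.
Channel B: For a triangular section with side slope z = 2: A = zy² = 2×0.977² = 1.909 m²; P = 2y√(1+z²) = 2×0.977×2.236 = 4.369 m. Hydraulic radius R = A/P = 1.909/4.369 = 0.4369 m. Q_B = (1/0.012)·1.909·0.4369^(2/3)·√0.0055 = 6.793 m³/s.
The larger discharge is 58.44 m³/s and the smaller is 6.793 m³/s; the ratio is 8.6.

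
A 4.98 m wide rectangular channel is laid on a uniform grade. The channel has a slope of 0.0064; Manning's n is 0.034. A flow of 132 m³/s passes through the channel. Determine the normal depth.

y_n = 7.43 m

Manning's equation rearranged: A R^(2/3) = nQ / (1·√S) = 0.034 × 132 / (√0.0064) = 56.1.
Trying y = 6.02 m: A R^(2/3) = 43.73 — short.
Trying y = 9.02 m: A R^(2/3) = 70.14 — over.
Trying y = 7.43 m: A R^(2/3) = 56.06 — matches.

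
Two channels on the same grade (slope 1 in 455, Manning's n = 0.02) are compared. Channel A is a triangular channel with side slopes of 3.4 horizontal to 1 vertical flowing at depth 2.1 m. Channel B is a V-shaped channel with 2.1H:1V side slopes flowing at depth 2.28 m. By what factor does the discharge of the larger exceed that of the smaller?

Channel A: For a triangular section with side slope z = 3.4: A = zy² = 3.4×2.1² = 14.99 m²; P = 2y√(1+z²) = 2×2.1×3.544 = 14.88 m. Hydraulic radius R = A/P = 14.99/14.88 = 1.007 m. Q_A = (1/0.02)·14.99·1.007^(2/3)·√0.002198 = 35.32 m³/s.
Channel B: For a triangular section with side slope z = 2.1: A = zy² = 2.1×2.28² = 10.92 m²; P = 2y√(1+z²) = 2×2.28×2.326 = 10.61 m. Hydraulic radius R = A/P = 10.92/10.61 = 1.029 m. Q_B = (1/0.02)·10.92·1.029^(2/3)·√0.002198 = 26.09 m³/s.
The larger discharge is 35.32 m³/s and the smaller is 26.09 m³/s; the ratio is 1.35.

1.35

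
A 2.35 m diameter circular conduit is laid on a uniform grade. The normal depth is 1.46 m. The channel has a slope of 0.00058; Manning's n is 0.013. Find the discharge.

Q = 3.99 m³/s

For a circular section of diameter D = 2.35 m at depth y = 1.46 m, the central angle is θ = 2 arccos(1 − 2y/D) = 3.632 rad. Then A = (D²/8)(θ − sin θ) = 2.832 m² and P = Dθ/2 = 4.267 m.
Hydraulic radius R = A/P = 2.832/4.267 = 0.6636 m.
Manning's equation: Q = (1/n) A R^(2/3) S^(1/2) = (1/0.013) × 2.832 × 0.6636^(2/3) × 0.00058^(1/2) = 3.99 m³/s.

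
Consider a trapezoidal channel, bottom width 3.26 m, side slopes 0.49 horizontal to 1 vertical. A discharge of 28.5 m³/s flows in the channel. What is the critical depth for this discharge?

At critical depth, Q² T / (g A³) = 1, i.e. A³/T = Q²/g = 28.5²/9.81 = 82.8.
Try y = 1.47 m: A³/T = 42.61 — short.
Try y = 1.8 m: A³/T = 82.49 — ≈ 82.8.

y_c = 1.8 m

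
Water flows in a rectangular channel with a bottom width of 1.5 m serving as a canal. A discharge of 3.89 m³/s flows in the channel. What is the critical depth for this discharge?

y_c = 0.882 m

For a rectangular channel, critical depth y_c = (q²/g)^(1/3) where q = Q/b = 3.89/1.5 = 2.593 m²/s.
So y_c = (2.593²/9.81)^(1/3) = 0.882 m.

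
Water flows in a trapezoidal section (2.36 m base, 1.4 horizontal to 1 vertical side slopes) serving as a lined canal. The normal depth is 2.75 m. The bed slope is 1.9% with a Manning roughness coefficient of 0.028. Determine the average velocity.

With bottom width b = 2.36 m and side slope z = 1.4: A = (b + zy)y = (2.36 + 1.4×2.75)×2.75 = 17.08 m²; P = b + 2y√(1+z²) = 2.36 + 2×2.75×1.72 = 11.82 m.
Hydraulic radius R = A/P = 17.08/11.82 = 1.444 m.
From Manning's equation, V = (1/n) R^(2/3) S^(1/2) = (1/0.028) × 1.444^(2/3) × 0.019^(1/2) = 6.29 m/s.

V = 6.29 m/s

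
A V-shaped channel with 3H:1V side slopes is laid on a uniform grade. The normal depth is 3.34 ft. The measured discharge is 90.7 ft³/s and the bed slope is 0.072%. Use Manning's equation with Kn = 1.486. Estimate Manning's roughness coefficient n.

n = 0.02

For a triangular section with side slope z = 3: A = zy² = 3×3.34² = 33.47 ft²; P = 2y√(1+z²) = 2×3.34×3.162 = 21.12 ft.
Hydraulic radius R = A/P = 33.47/21.12 = 1.584 ft.
Rearranging Manning's equation: n = (1.486/Q) A R^(2/3) S^(1/2) = (1.486/90.7) × 33.47 × 1.584^(2/3) × √0.00072 = 0.02.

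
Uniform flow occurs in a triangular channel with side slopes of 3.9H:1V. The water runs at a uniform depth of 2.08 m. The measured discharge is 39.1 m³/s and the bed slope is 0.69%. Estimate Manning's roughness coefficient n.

n = 0.036

For a triangular section with side slope z = 3.9: A = zy² = 3.9×2.08² = 16.87 m²; P = 2y√(1+z²) = 2×2.08×4.026 = 16.75 m.
Hydraulic radius R = A/P = 16.87/16.75 = 1.007 m.
Rearranging Manning's equation: n = (1/Q) A R^(2/3) S^(1/2) = (1/39.1) × 16.87 × 1.007^(2/3) × √0.0069 = 0.036.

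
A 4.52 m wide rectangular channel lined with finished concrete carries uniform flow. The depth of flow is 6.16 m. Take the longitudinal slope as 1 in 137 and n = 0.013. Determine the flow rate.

Flow area A = b·y = 4.52 × 6.16 = 27.84 m². Wetted perimeter P = b + 2y = 4.52 + 2×6.16 = 16.84 m.
Hydraulic radius R = A/P = 27.84/16.84 = 1.653 m.
Manning's equation: Q = (1/n) A R^(2/3) S^(1/2) = (1/0.013) × 27.84 × 1.653^(2/3) × 0.007299^(1/2) = 256 m³/s.

Q = 256 m³/s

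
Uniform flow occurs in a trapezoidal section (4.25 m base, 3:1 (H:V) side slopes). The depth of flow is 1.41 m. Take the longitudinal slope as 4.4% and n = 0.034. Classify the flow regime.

With bottom width b = 4.25 m and side slope z = 3: A = (b + zy)y = (4.25 + 3×1.41)×1.41 = 11.96 m²; P = b + 2y√(1+z²) = 4.25 + 2×1.41×3.162 = 13.17 m.
Hydraulic radius R = A/P = 11.96/13.17 = 0.908 m.
V = (1/n) R^(2/3) √S = (1/0.034) × 0.908^(2/3) × √0.044 = 5.785 m/s. Hydraulic depth D_h = A/T = 11.96/12.71 = 0.9407 m.
Froude number Fr = V/√(g·D_h) = 5.785/√(9.81×0.9407) = 1.9, which is greater than 1, so the flow is supercritical.

supercritical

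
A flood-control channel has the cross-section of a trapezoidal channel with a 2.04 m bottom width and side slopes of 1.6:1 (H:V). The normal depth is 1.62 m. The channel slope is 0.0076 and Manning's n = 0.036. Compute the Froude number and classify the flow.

With bottom width b = 2.04 m and side slope z = 1.6: A = (b + zy)y = (2.04 + 1.6×1.62)×1.62 = 7.504 m²; P = b + 2y√(1+z²) = 2.04 + 2×1.62×1.887 = 8.153 m.
Hydraulic radius R = A/P = 7.504/8.153 = 0.9204 m.
V = (1/n) R^(2/3) √S = (1/0.036) × 0.9204^(2/3) × √0.0076 = 2.291 m/s. Hydraulic depth D_h = A/T = 7.504/7.224 = 1.039 m.
Froude number Fr = V/√(g·D_h) = 2.291/√(9.81×1.039) = 0.718, which is less than 1, so the flow is subcritical.

subcritical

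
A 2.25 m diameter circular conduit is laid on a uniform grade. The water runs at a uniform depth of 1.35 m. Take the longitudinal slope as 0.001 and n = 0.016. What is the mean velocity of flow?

V = 1.44 m/s

For a circular section of diameter D = 2.25 m at depth y = 1.35 m, the central angle is θ = 2 arccos(1 − 2y/D) = 3.544 rad. Then A = (D²/8)(θ − sin θ) = 2.491 m² and P = Dθ/2 = 3.987 m.
Hydraulic radius R = A/P = 2.491/3.987 = 0.6247 m.
From Manning's equation, V = (1/n) R^(2/3) S^(1/2) = (1/0.016) × 0.6247^(2/3) × 0.001^(1/2) = 1.44 m/s.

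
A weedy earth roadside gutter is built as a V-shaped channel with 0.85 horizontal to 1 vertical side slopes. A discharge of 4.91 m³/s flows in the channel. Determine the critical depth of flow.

y_c = 1.47 m

At critical depth, Q² T / (g A³) = 1, i.e. A³/T = Q²/g = 4.91²/9.81 = 2.458.
Trying y = 1.67 m: A³/T = 4.692 — too large.
Trying y = 1.27 m: A³/T = 1.194 — too small.
Trying y = 1.47 m: A³/T = 2.48 — matches.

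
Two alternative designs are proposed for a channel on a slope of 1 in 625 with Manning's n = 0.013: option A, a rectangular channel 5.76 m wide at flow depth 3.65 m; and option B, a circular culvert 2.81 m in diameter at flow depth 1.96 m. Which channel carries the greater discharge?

Channel A: Flow area A = b·y = 5.76 × 3.65 = 21.02 m². Wetted perimeter P = b + 2y = 5.76 + 2×3.65 = 13.06 m. Hydraulic radius R = A/P = 21.02/13.06 = 1.61 m. Q_A = (1/0.013)·21.02·1.61^(2/3)·√0.0016 = 88.85 m³/s.
Channel B: For a circular section of diameter D = 2.81 m at depth y = 1.96 m, the central angle is θ = 2 arccos(1 − 2y/D) = 3.954 rad. Then A = (D²/8)(θ − sin θ) = 4.619 m² and P = Dθ/2 = 5.555 m. Hydraulic radius R = A/P = 4.619/5.555 = 0.8315 m. Q_B = (1/0.013)·4.619·0.8315^(2/3)·√0.0016 = 12.57 m³/s.
Q_A = 88.85 m³/s vs Q_B = 12.57 m³/s, so channel A carries more.

channel A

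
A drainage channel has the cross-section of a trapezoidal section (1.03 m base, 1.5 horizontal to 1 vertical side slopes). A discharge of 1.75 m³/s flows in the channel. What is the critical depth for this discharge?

At critical depth, Q² T / (g A³) = 1, i.e. A³/T = Q²/g = 1.75²/9.81 = 0.3122.
Try y = 0.648 m: A³/T = 0.7341 — too large.
Try y = 0.384 m: A³/T = 0.1075 — too small.
Try y = 0.516 m: A³/T = 0.3129 — ≈ 0.3122.

y_c = 0.516 m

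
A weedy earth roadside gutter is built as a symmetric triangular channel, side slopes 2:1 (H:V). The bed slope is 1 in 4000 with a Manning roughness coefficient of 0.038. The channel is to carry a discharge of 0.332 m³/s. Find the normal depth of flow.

Manning's equation rearranged: A R^(2/3) = nQ / (1·√S) = 0.038 × 0.332 / (√0.00025) = 0.7979.
At y = 0.993 m: A R^(2/3) = 1.148 — too large.
At y = 0.866 m: A R^(2/3) = 0.7969 — matches.

y_n = 0.866 m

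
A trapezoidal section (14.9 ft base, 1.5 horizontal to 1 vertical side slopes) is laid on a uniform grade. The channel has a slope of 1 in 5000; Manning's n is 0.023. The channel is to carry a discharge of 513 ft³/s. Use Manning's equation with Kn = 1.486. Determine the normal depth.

Manning's equation rearranged: A R^(2/3) = nQ / (1.486·√S) = 0.023 × 513 / (1.486 × √0.0002) = 561.5.
At y = 5.33 ft: A R^(2/3) = 285.4 — too small.
At y = 8.86 ft: A R^(2/3) = 762.3 — too large.
At y = 7.59 ft: A R^(2/3) = 561.4 — matches.

y_n = 7.59 ft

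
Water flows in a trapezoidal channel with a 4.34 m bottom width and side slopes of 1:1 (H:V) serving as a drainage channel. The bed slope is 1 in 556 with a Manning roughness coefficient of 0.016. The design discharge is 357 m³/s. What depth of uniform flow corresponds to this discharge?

y_n = 6.18 m

Manning's equation rearranged: A R^(2/3) = nQ / (1·√S) = 0.016 × 357 / (√0.001799) = 134.7.
At y = 4.67 m: A R^(2/3) = 75.38 — too small.
At y = 7.18 m: A R^(2/3) = 185.4 — too large.
At y = 6.18 m: A R^(2/3) = 134.6 — ≈ 134.7.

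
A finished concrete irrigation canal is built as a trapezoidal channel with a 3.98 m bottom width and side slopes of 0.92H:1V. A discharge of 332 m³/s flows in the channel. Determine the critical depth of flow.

At critical depth, Q² T / (g A³) = 1, i.e. A³/T = Q²/g = 332²/9.81 = 11240.
Try y = 7.24 m: A³/T = 26430 — too large.
Try y = 4.82 m: A³/T = 5192 — too small.
Try y = 5.86 m: A³/T = 11220 — ≈ 11240.

y_c = 5.86 m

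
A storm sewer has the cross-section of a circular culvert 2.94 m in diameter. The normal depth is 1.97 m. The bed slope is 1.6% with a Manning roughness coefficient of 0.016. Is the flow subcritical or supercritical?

For a circular section of diameter D = 2.94 m at depth y = 1.97 m, the central angle is θ = 2 arccos(1 − 2y/D) = 3.836 rad. Then A = (D²/8)(θ − sin θ) = 4.835 m² and P = Dθ/2 = 5.639 m.
Hydraulic radius R = A/P = 4.835/5.639 = 0.8576 m.
V = (1/n) R^(2/3) √S = (1/0.016) × 0.8576^(2/3) × √0.016 = 7.136 m/s. Hydraulic depth D_h = A/T = 4.835/2.765 = 1.749 m.
Froude number Fr = V/√(g·D_h) = 7.136/√(9.81×1.749) = 1.72, which is greater than 1, so the flow is supercritical.

supercritical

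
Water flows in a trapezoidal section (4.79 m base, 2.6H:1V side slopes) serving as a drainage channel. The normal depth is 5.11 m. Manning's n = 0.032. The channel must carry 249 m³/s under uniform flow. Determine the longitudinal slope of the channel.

S = 0.00191

With bottom width b = 4.79 m and side slope z = 2.6: A = (b + zy)y = (4.79 + 2.6×5.11)×5.11 = 92.37 m²; P = b + 2y√(1+z²) = 4.79 + 2×5.11×2.786 = 33.26 m.
Hydraulic radius R = A/P = 92.37/33.26 = 2.777 m.
From Manning's equation, S = [nQ / (1 A R^(2/3))]² = [0.032 × 249 / (1 × 92.37 × 2.777^(2/3))]² = 0.00191.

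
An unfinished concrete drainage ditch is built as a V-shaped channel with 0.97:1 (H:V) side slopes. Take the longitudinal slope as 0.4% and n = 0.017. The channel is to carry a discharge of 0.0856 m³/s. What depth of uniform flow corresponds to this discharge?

Manning's equation rearranged: A R^(2/3) = nQ / (1·√S) = 0.017 × 0.0856 / (√0.004) = 0.02301.
At y = 0.407 m: A R^(2/3) = 0.04367 — too large.
At y = 0.263 m: A R^(2/3) = 0.01363 — too small.
At y = 0.32 m: A R^(2/3) = 0.023 — matches.

y_n = 0.32 m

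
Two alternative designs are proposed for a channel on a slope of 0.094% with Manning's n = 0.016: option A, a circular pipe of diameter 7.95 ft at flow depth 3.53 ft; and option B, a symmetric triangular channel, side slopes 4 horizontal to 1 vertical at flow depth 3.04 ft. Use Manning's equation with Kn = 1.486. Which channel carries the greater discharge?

channel B

Channel A: For a circular section of diameter D = 7.95 ft at depth y = 3.53 ft, the central angle is θ = 2 arccos(1 − 2y/D) = 2.917 rad. Then A = (D²/8)(θ − sin θ) = 21.29 ft² and P = Dθ/2 = 11.6 ft. Hydraulic radius R = A/P = 21.29/11.6 = 1.836 ft. Q_A = (1.486/0.016)·21.29·1.836^(2/3)·√0.00094 = 90.89 ft³/s.
Channel B: For a triangular section with side slope z = 4: A = zy² = 4×3.04² = 36.97 ft²; P = 2y√(1+z²) = 2×3.04×4.123 = 25.07 ft. Hydraulic radius R = A/P = 36.97/25.07 = 1.475 ft. Q_B = (1.486/0.016)·36.97·1.475^(2/3)·√0.00094 = 136.4 ft³/s.
Q_A = 90.89 ft³/s vs Q_B = 136.4 ft³/s, so channel B carries more.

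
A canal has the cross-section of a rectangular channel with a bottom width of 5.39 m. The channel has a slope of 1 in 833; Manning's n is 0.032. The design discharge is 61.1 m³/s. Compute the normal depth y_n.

Manning's equation rearranged: A R^(2/3) = nQ / (1·√S) = 0.032 × 61.1 / (√0.0012) = 56.43.
At y = 5.3 m: A R^(2/3) = 42.06 — short.
At y = 6.76 m: A R^(2/3) = 56.42 — ≈ 56.43.

y_n = 6.76 m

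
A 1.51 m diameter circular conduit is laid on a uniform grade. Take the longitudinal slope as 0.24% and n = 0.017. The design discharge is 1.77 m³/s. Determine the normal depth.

Manning's equation rearranged: A R^(2/3) = nQ / (1·√S) = 0.017 × 1.77 / (√0.0024) = 0.6142.
Try y = 0.614 m: A R^(2/3) = 0.3248 — short.
Try y = 0.893 m: A R^(2/3) = 0.6146 — close enough.

y_n = 0.893 m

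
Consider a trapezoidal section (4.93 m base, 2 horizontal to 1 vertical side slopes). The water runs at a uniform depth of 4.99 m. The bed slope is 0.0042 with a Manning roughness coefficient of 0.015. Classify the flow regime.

supercritical

With bottom width b = 4.93 m and side slope z = 2: A = (b + zy)y = (4.93 + 2×4.99)×4.99 = 74.4 m²; P = b + 2y√(1+z²) = 4.93 + 2×4.99×2.236 = 27.25 m.
Hydraulic radius R = A/P = 74.4/27.25 = 2.731 m.
V = (1/n) R^(2/3) √S = (1/0.015) × 2.731^(2/3) × √0.0042 = 8.441 m/s. Hydraulic depth D_h = A/T = 74.4/24.89 = 2.989 m.
Froude number Fr = V/√(g·D_h) = 8.441/√(9.81×2.989) = 1.56, which is greater than 1, so the flow is supercritical.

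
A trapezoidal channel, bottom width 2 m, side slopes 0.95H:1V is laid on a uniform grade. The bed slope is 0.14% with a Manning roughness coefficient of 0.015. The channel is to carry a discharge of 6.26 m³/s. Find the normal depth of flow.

y_n = 1.09 m

Manning's equation rearranged: A R^(2/3) = nQ / (1·√S) = 0.015 × 6.26 / (√0.0014) = 2.51.
At y = 1.28 m: A R^(2/3) = 3.381 — too large.
At y = 0.823 m: A R^(2/3) = 1.511 — too small.
At y = 1.09 m: A R^(2/3) = 2.51 — ≈ 2.51.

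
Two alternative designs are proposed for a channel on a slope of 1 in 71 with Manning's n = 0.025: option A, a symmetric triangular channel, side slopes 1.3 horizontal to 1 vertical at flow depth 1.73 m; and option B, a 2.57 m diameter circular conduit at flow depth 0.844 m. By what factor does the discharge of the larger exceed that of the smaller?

Channel A: For a triangular section with side slope z = 1.3: A = zy² = 1.3×1.73² = 3.891 m²; P = 2y√(1+z²) = 2×1.73×1.64 = 5.675 m. Hydraulic radius R = A/P = 3.891/5.675 = 0.6856 m. Q_A = (1/0.025)·3.891·0.6856^(2/3)·√0.01408 = 14.36 m³/s.
Channel B: For a circular section of diameter D = 2.57 m at depth y = 0.844 m, the central angle is θ = 2 arccos(1 − 2y/D) = 2.441 rad. Then A = (D²/8)(θ − sin θ) = 1.483 m² and P = Dθ/2 = 3.137 m. Hydraulic radius R = A/P = 1.483/3.137 = 0.4728 m. Q_B = (1/0.025)·1.483·0.4728^(2/3)·√0.01408 = 4.273 m³/s.
The larger discharge is 14.36 m³/s and the smaller is 4.273 m³/s; the ratio is 3.36.

3.36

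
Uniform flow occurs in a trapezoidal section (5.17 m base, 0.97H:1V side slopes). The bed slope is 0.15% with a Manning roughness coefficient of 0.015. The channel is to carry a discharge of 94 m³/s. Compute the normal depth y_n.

y_n = 3.03 m

Manning's equation rearranged: A R^(2/3) = nQ / (1·√S) = 0.015 × 94 / (√0.0015) = 36.41.
Trying y = 3.29 m: A R^(2/3) = 42.48 — high.
Trying y = 2.6 m: A R^(2/3) = 27.48 — low.
Trying y = 3.03 m: A R^(2/3) = 36.42 — close enough.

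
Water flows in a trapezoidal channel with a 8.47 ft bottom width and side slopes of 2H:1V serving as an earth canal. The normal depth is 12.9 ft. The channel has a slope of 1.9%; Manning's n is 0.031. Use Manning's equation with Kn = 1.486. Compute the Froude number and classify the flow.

supercritical

With bottom width b = 8.47 ft and side slope z = 2: A = (b + zy)y = (8.47 + 2×12.9)×12.9 = 442.1 ft²; P = b + 2y√(1+z²) = 8.47 + 2×12.9×2.236 = 66.16 ft.
Hydraulic radius R = A/P = 442.1/66.16 = 6.682 ft.
V = (1.486/n) R^(2/3) √S = (1.486/0.031) × 6.682^(2/3) × √0.019 = 23.44 ft/s. Hydraulic depth D_h = A/T = 442.1/60.07 = 7.359 ft.
Froude number Fr = V/√(g·D_h) = 23.44/√(32.2×7.359) = 1.52, which is greater than 1, so the flow is supercritical.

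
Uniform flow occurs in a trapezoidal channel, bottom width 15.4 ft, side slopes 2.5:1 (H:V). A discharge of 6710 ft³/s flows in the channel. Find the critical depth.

y_c = 10.8 ft

At critical depth, Q² T / (g A³) = 1, i.e. A³/T = Q²/g = 6710²/32.2 = 1398000.
At y = 12.4 ft: A³/T = 2461000 — over.
At y = 8.47 ft: A³/T = 514800 — short.
At y = 10.8 ft: A³/T = 1384000 — ≈ 1398000.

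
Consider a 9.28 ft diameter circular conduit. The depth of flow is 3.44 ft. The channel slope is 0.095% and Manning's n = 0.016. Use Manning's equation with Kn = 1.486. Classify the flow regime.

For a circular section of diameter D = 9.28 ft at depth y = 3.44 ft, the central angle is θ = 2 arccos(1 − 2y/D) = 2.618 rad. Then A = (D²/8)(θ − sin θ) = 22.81 ft² and P = Dθ/2 = 12.15 ft.
Hydraulic radius R = A/P = 22.81/12.15 = 1.877 ft.
V = (1.486/n) R^(2/3) √S = (1.486/0.016) × 1.877^(2/3) × √0.00095 = 4.356 ft/s. Hydraulic depth D_h = A/T = 22.81/8.964 = 2.544 ft.
Froude number Fr = V/√(g·D_h) = 4.356/√(32.2×2.544) = 0.481, which is less than 1, so the flow is subcritical.

subcritical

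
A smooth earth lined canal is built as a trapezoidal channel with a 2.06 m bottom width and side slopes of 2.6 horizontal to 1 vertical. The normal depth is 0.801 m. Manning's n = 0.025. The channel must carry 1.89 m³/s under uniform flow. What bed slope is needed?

With bottom width b = 2.06 m and side slope z = 2.6: A = (b + zy)y = (2.06 + 2.6×0.801)×0.801 = 3.318 m²; P = b + 2y√(1+z²) = 2.06 + 2×0.801×2.786 = 6.523 m.
Hydraulic radius R = A/P = 3.318/6.523 = 0.5087 m.
From Manning's equation, S = [nQ / (1 A R^(2/3))]² = [0.025 × 1.89 / (1 × 3.318 × 0.5087^(2/3))]² = 0.000499.

S = 0.000499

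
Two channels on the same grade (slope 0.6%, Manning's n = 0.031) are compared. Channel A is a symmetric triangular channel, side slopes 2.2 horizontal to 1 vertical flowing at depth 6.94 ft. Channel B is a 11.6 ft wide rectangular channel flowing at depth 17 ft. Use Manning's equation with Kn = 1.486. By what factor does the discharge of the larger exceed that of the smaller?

2.29

Channel A: For a triangular section with side slope z = 2.2: A = zy² = 2.2×6.94² = 106 ft²; P = 2y√(1+z²) = 2×6.94×2.417 = 33.54 ft. Hydraulic radius R = A/P = 106/33.54 = 3.159 ft. Q_A = (1.486/0.031)·106·3.159^(2/3)·√0.006 = 847 ft³/s.
Channel B: Flow area A = b·y = 11.6 × 17 = 197.2 ft². Wetted perimeter P = b + 2y = 11.6 + 2×17 = 45.6 ft. Hydraulic radius R = A/P = 197.2/45.6 = 4.325 ft. Q_B = (1.486/0.031)·197.2·4.325^(2/3)·√0.006 = 1944 ft³/s.
The larger discharge is 1944 ft³/s and the smaller is 847 ft³/s; the ratio is 2.29.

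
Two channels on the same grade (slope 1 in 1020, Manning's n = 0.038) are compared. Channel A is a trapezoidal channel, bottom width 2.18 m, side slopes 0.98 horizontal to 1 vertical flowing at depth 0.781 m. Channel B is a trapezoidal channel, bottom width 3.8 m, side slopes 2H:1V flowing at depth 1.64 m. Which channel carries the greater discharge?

Channel A: With bottom width b = 2.18 m and side slope z = 0.98: A = (b + zy)y = (2.18 + 0.98×0.781)×0.781 = 2.3 m²; P = b + 2y√(1+z²) = 2.18 + 2×0.781×1.4 = 4.367 m. Hydraulic radius R = A/P = 2.3/4.367 = 0.5268 m. Q_A = (1/0.038)·2.3·0.5268^(2/3)·√0.0009804 = 1.236 m³/s.
Channel B: With bottom width b = 3.8 m and side slope z = 2: A = (b + zy)y = (3.8 + 2×1.64)×1.64 = 11.61 m²; P = b + 2y√(1+z²) = 3.8 + 2×1.64×2.236 = 11.13 m. Hydraulic radius R = A/P = 11.61/11.13 = 1.043 m. Q_B = (1/0.038)·11.61·1.043^(2/3)·√0.0009804 = 9.839 m³/s.
Q_A = 1.236 m³/s vs Q_B = 9.839 m³/s, so channel B carries more.

channel B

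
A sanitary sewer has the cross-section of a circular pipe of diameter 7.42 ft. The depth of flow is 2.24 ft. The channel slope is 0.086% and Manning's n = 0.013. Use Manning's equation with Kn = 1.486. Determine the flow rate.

For a circular section of diameter D = 7.42 ft at depth y = 2.24 ft, the central angle is θ = 2 arccos(1 − 2y/D) = 2.327 rad. Then A = (D²/8)(θ − sin θ) = 11.01 ft² and P = Dθ/2 = 8.632 ft.
Hydraulic radius R = A/P = 11.01/8.632 = 1.275 ft.
Manning's equation: Q = (1.486/n) A R^(2/3) S^(1/2) = (1.486/0.013) × 11.01 × 1.275^(2/3) × 0.00086^(1/2) = 43.4 ft³/s.

Q = 43.4 ft³/s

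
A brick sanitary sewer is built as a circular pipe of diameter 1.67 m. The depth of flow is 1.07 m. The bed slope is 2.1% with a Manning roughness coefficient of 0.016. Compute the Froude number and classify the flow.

For a circular section of diameter D = 1.67 m at depth y = 1.07 m, the central angle is θ = 2 arccos(1 − 2y/D) = 3.712 rad. Then A = (D²/8)(θ − sin θ) = 1.482 m² and P = Dθ/2 = 3.1 m.
Hydraulic radius R = A/P = 1.482/3.1 = 0.4782 m.
V = (1/n) R^(2/3) √S = (1/0.016) × 0.4782^(2/3) × √0.021 = 5.539 m/s. Hydraulic depth D_h = A/T = 1.482/1.602 = 0.9251 m.
Froude number Fr = V/√(g·D_h) = 5.539/√(9.81×0.9251) = 1.84, which is greater than 1, so the flow is supercritical.

supercritical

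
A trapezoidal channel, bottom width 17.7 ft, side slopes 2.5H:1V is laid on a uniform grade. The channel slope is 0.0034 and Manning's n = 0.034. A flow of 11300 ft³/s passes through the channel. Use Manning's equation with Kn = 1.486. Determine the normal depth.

Manning's equation rearranged: A R^(2/3) = nQ / (1.486·√S) = 0.034 × 11300 / (1.486 × √0.0034) = 4434.
Trying y = 19.3 ft: A R^(2/3) = 6090 — over.
Trying y = 11.5 ft: A R^(2/3) = 1900 — short.
Trying y = 16.8 ft: A R^(2/3) = 4427 — ≈ 4434.

y_n = 16.8 ft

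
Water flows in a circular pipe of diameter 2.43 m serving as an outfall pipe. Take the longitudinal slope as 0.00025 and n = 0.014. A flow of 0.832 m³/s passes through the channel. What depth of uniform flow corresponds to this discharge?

Manning's equation rearranged: A R^(2/3) = nQ / (1·√S) = 0.014 × 0.832 / (√0.00025) = 0.7367.
Try y = 0.899 m: A R^(2/3) = 0.9705 — too large.
Try y = 0.565 m: A R^(2/3) = 0.3944 — too small.
Try y = 0.777 m: A R^(2/3) = 0.7366 — ≈ 0.7367.

y_n = 0.777 m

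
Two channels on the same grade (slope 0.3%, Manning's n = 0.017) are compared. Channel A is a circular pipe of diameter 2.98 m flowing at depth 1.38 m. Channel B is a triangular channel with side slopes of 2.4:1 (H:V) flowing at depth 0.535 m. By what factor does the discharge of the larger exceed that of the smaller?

Channel A: For a circular section of diameter D = 2.98 m at depth y = 1.38 m, the central angle is θ = 2 arccos(1 − 2y/D) = 2.994 rad. Then A = (D²/8)(θ − sin θ) = 3.16 m² and P = Dθ/2 = 4.461 m. Hydraulic radius R = A/P = 3.16/4.461 = 0.7084 m. Q_A = (1/0.017)·3.16·0.7084^(2/3)·√0.003 = 8.09 m³/s.
Channel B: For a triangular section with side slope z = 2.4: A = zy² = 2.4×0.535² = 0.6869 m²; P = 2y√(1+z²) = 2×0.535×2.6 = 2.782 m. Hydraulic radius R = A/P = 0.6869/2.782 = 0.2469 m. Q_B = (1/0.017)·0.6869·0.2469^(2/3)·√0.003 = 0.8711 m³/s.
The larger discharge is 8.09 m³/s and the smaller is 0.8711 m³/s; the ratio is 9.29.

9.29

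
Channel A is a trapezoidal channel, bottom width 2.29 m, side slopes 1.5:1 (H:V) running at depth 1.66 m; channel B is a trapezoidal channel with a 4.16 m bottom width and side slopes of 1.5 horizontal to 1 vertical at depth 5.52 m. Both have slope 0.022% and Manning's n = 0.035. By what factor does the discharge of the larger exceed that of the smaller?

17.9

Channel A: With bottom width b = 2.29 m and side slope z = 1.5: A = (b + zy)y = (2.29 + 1.5×1.66)×1.66 = 7.935 m²; P = b + 2y√(1+z²) = 2.29 + 2×1.66×1.803 = 8.275 m. Hydraulic radius R = A/P = 7.935/8.275 = 0.9589 m. Q_A = (1/0.035)·7.935·0.9589^(2/3)·√0.00022 = 3.27 m³/s.
Channel B: With bottom width b = 4.16 m and side slope z = 1.5: A = (b + zy)y = (4.16 + 1.5×5.52)×5.52 = 68.67 m²; P = b + 2y√(1+z²) = 4.16 + 2×5.52×1.803 = 24.06 m. Hydraulic radius R = A/P = 68.67/24.06 = 2.854 m. Q_B = (1/0.035)·68.67·2.854^(2/3)·√0.00022 = 58.55 m³/s.
The larger discharge is 58.55 m³/s and the smaller is 3.27 m³/s; the ratio is 17.9.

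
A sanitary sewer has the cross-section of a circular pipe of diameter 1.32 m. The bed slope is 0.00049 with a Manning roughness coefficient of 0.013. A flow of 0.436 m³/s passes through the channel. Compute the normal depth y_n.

y_n = 0.574 m

Manning's equation rearranged: A R^(2/3) = nQ / (1·√S) = 0.013 × 0.436 / (√0.00049) = 0.2561.
At y = 0.698 m: A R^(2/3) = 0.3589 — high.
At y = 0.414 m: A R^(2/3) = 0.1394 — low.
At y = 0.574 m: A R^(2/3) = 0.2561 — matches.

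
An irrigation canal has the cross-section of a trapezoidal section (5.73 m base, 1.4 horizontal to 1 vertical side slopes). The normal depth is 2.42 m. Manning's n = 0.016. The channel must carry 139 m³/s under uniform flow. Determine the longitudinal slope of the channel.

With bottom width b = 5.73 m and side slope z = 1.4: A = (b + zy)y = (5.73 + 1.4×2.42)×2.42 = 22.07 m²; P = b + 2y√(1+z²) = 5.73 + 2×2.42×1.72 = 14.06 m.
Hydraulic radius R = A/P = 22.07/14.06 = 1.57 m.
From Manning's equation, S = [nQ / (1 A R^(2/3))]² = [0.016 × 139 / (1 × 22.07 × 1.57^(2/3))]² = 0.00557.

S = 0.00557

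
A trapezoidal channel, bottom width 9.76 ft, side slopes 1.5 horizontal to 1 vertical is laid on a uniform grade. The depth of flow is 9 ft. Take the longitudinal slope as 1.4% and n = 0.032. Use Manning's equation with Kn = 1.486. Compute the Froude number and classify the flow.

supercritical

With bottom width b = 9.76 ft and side slope z = 1.5: A = (b + zy)y = (9.76 + 1.5×9)×9 = 209.3 ft²; P = b + 2y√(1+z²) = 9.76 + 2×9×1.803 = 42.21 ft.
Hydraulic radius R = A/P = 209.3/42.21 = 4.959 ft.
V = (1.486/n) R^(2/3) √S = (1.486/0.032) × 4.959^(2/3) × √0.014 = 15.98 ft/s. Hydraulic depth D_h = A/T = 209.3/36.76 = 5.695 ft.
Froude number Fr = V/√(g·D_h) = 15.98/√(32.2×5.695) = 1.18, which is greater than 1, so the flow is supercritical.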